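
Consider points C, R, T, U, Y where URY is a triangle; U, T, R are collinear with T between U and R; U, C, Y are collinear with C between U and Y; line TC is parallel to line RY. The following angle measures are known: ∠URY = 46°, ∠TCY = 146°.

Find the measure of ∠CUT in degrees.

∠CUT = 100°

1. ∠CTU = 46°  [TC∥RY, corresponding at T]
2. ∠TCU = 34°  [linear pair at C on UY]
3. ∠CUT = 100°  [△UTC]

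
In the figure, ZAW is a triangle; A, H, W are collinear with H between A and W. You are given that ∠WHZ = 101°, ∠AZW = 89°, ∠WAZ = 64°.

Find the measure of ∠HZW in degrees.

1. ∠AWZ = 27°  [△ZAW]
2. ∠HWZ = 27°  [H on ray WA]
3. ∠HZW = 52°  [△ZHW]

∠HZW = 52°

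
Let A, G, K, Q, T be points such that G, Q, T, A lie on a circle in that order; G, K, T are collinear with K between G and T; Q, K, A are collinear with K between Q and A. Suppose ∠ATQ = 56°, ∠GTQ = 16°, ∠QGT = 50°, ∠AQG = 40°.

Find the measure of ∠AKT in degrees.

∠AKT = 90°

1. ∠QAT = 50°  [same arc QT]
2. ∠ATG = 40°  [same arc GA]
3. ∠AKT = 90°  [△TKA]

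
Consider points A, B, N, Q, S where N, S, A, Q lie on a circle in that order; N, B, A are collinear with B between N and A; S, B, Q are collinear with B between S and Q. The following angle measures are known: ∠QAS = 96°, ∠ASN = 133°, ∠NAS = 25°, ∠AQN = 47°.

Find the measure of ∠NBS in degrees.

1. ∠QNS = 84°  [cyclic NSAQ, opposite ∠N+∠A]
2. ∠ANS = 22°  [△NSA]
3. ∠NQS = 25°  [same arc NS]
4. ∠NSQ = 71°  [△NSQ]
5. ∠NBS = 87°  [△NBS]

∠NBS = 87°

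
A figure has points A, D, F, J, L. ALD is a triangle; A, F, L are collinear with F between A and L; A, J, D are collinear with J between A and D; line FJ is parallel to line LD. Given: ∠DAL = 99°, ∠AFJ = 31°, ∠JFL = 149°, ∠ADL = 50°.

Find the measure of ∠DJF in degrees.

1. ∠FAJ = 99°  [F on AL, J on AD]
2. ∠AJF = 50°  [△AFJ]
3. ∠DJF = 130°  [linear pair at J on AD]

∠DJF = 130°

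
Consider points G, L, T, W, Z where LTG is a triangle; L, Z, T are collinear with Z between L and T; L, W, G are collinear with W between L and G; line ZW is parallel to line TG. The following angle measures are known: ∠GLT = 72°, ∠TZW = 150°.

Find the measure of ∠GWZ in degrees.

1. ∠WLZ = 72°  [Z on LT, W on LG]
2. ∠LZW = 30°  [linear pair at Z on LT]
3. ∠LWZ = 78°  [△LZW]
4. ∠GWZ = 102°  [linear pair at W on LG]

∠GWZ = 102°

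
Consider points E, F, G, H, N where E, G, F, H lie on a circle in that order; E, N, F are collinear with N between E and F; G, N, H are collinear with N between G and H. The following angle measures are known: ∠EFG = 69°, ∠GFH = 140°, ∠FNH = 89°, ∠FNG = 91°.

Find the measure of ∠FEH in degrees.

1. ∠EHG = 69°  [same arc EG]
2. ∠ENH = 91°  [linear pair at N on EF]
3. ∠FEH = 20°  [△ENH]

∠FEH = 20°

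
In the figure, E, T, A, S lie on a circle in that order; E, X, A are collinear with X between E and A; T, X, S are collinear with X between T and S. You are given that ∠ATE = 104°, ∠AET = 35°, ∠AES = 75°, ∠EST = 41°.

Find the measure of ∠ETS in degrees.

1. ∠ASE = 76°  [cyclic ETAS, opposite ∠T+∠S]
2. ∠EAS = 29°  [△EAS]
3. ∠ETS = 29°  [same arc ES]

∠ETS = 29°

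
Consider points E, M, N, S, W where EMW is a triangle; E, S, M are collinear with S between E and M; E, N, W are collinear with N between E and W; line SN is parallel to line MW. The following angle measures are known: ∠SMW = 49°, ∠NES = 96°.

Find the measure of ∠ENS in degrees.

∠ENS = 35°

1. ∠EMW = 49°  [S on ray ME]
2. ∠MEW = 96°  [S on EM, N on EW]
3. ∠EWM = 35°  [△EMW]
4. ∠ENS = 35°  [SN∥MW, corresponding at N]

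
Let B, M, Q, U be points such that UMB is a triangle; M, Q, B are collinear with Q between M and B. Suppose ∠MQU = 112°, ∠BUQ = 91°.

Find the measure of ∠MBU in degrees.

∠MBU = 21°

1. ∠BQU = 68°  [linear pair at Q on MB]
2. ∠QBU = 21°  [△UQB]
3. ∠MBU = 21°  [Q on ray BM]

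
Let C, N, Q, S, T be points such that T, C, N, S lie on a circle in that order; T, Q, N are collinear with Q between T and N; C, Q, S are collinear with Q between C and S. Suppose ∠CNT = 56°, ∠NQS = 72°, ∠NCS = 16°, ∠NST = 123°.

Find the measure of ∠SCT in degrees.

∠SCT = 41°

1. ∠NTS = 16°  [same arc NS]
2. ∠SNT = 41°  [△TNS]
3. ∠SCT = 41°  [same arc TS]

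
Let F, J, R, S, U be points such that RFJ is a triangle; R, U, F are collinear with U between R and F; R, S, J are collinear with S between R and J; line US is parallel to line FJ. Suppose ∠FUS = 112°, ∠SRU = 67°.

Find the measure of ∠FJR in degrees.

∠FJR = 45°

1. ∠RUS = 68°  [linear pair at U on RF]
2. ∠RSU = 45°  [△RUS]
3. ∠FJR = 45°  [US∥FJ, corresponding at S]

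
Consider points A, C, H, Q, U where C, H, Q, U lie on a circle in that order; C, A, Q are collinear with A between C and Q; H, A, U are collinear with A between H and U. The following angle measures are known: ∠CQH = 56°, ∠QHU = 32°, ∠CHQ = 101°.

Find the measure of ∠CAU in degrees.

1. ∠CUH = 56°  [same arc CH]
2. ∠QCU = 32°  [same arc QU]
3. ∠CAU = 92°  [△CAU]

∠CAU = 92°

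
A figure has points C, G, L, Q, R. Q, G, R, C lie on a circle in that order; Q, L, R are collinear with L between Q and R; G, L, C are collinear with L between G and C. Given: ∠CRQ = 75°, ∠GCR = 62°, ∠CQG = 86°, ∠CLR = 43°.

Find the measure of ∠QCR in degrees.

∠QCR = 81°

1. ∠CGQ = 75°  [same arc QC]
2. ∠GCQ = 19°  [△QGC]
3. ∠CLQ = 137°  [linear pair at L on QR]
4. ∠CQR = 24°  [△QLC]
5. ∠QCR = 81°  [△QRC]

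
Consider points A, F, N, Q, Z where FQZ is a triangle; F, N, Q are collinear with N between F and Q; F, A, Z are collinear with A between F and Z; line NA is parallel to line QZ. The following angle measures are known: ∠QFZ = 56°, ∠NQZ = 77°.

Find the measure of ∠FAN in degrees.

∠FAN = 47°

1. ∠FQZ = 77°  [N on ray QF]
2. ∠FZQ = 47°  [△FQZ]
3. ∠FAN = 47°  [NA∥QZ, corresponding at A]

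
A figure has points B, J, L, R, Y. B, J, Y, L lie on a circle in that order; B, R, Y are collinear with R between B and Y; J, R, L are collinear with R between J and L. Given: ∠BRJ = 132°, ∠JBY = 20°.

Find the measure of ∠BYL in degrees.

∠BYL = 28°

1. ∠LRY = 132°  [vertical angles at R]
2. ∠JLY = 20°  [same arc JY]
3. ∠BYL = 28°  [△YRL]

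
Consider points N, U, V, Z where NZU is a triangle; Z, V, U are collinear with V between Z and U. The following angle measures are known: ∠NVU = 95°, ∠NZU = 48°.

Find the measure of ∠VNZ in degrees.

1. ∠NVZ = 85°  [linear pair at V on ZU]
2. ∠NZV = 48°  [V on ray ZU]
3. ∠VNZ = 47°  [△NZV]

∠VNZ = 47°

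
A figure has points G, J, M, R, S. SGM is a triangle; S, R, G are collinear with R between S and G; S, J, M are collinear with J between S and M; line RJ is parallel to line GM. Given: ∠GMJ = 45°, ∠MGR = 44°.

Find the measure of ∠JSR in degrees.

1. ∠GMS = 45°  [J on ray MS]
2. ∠MGS = 44°  [R on ray GS]
3. ∠GSM = 91°  [△SGM]
4. ∠JSR = 91°  [R on SG, J on SM]

∠JSR = 91°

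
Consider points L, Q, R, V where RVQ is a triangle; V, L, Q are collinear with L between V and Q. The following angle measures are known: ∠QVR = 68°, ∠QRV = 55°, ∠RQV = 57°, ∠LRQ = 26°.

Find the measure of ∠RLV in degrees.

∠RLV = 83°

1. ∠LQR = 57°  [L on ray QV]
2. ∠QLR = 97°  [△RLQ]
3. ∠RLV = 83°  [linear pair at L on VQ]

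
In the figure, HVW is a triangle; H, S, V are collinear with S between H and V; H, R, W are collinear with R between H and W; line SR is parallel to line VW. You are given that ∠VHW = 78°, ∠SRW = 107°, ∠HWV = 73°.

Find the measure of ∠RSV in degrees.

∠RSV = 151°

1. ∠HVW = 29°  [△HVW]
2. ∠HSR = 29°  [SR∥VW, corresponding at S]
3. ∠RSV = 151°  [linear pair at S on HV]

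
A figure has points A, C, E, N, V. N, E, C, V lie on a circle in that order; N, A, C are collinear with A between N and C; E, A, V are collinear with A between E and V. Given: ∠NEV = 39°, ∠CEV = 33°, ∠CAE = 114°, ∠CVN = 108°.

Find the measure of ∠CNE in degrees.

1. ∠ECN = 33°  [△EAC]
2. ∠CEN = 72°  [cyclic NECV, opposite ∠E+∠V]
3. ∠CNE = 75°  [△NEC]

∠CNE = 75°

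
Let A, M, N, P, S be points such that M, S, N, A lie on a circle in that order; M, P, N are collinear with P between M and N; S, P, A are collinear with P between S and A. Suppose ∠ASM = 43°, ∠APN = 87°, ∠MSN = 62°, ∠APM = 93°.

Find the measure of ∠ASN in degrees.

1. ∠ANM = 43°  [same arc MA]
2. ∠MAN = 118°  [cyclic MSNA, opposite ∠S+∠A]
3. ∠AMN = 19°  [△MNA]
4. ∠ASN = 19°  [same arc NA]

∠ASN = 19°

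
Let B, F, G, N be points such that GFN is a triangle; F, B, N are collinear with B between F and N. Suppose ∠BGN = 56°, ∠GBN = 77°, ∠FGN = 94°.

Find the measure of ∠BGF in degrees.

∠BGF = 38°

1. ∠BNG = 47°  [△GBN]
2. ∠FBG = 103°  [linear pair at B on FN]
3. ∠FNG = 47°  [B on ray NF]
4. ∠GFN = 39°  [△GFN]
5. ∠BFG = 39°  [B on ray FN]
6. ∠BGF = 38°  [△GFB]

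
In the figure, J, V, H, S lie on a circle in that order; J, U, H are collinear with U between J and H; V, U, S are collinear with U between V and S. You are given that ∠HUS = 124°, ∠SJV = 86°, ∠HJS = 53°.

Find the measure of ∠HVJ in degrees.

∠HVJ = 76°

1. ∠JUV = 124°  [vertical angles at U]
2. ∠SHV = 94°  [cyclic JVHS, opposite ∠J+∠H]
3. ∠HVS = 53°  [same arc HS]
4. ∠HUV = 56°  [linear pair at U on JH]
5. ∠HSV = 33°  [△VHS]
6. ∠JHV = 71°  [△VUH]
7. ∠HJV = 33°  [same arc VH]
8. ∠HVJ = 76°  [△JVH]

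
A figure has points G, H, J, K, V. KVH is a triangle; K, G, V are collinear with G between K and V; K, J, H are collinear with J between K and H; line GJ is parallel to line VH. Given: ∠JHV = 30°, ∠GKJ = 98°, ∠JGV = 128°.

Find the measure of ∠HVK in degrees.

∠HVK = 52°

1. ∠KHV = 30°  [J on ray HK]
2. ∠HKV = 98°  [G on KV, J on KH]
3. ∠HVK = 52°  [△KVH]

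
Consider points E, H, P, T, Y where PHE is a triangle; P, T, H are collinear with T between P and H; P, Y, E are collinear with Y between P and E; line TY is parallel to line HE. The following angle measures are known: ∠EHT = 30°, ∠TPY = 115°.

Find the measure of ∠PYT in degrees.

1. ∠EHP = 30°  [T on ray HP]
2. ∠EPH = 115°  [T on PH, Y on PE]
3. ∠HEP = 35°  [△PHE]
4. ∠PYT = 35°  [TY∥HE, corresponding at Y]

∠PYT = 35°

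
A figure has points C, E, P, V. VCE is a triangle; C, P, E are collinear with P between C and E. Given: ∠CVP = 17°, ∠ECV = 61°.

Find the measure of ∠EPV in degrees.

∠EPV = 78°

1. ∠PCV = 61°  [P on ray CE]
2. ∠CPV = 102°  [△VCP]
3. ∠EPV = 78°  [linear pair at P on CE]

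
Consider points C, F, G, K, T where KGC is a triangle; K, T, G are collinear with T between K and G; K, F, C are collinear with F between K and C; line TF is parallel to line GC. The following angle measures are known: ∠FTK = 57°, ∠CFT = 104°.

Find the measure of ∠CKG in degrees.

∠CKG = 47°

1. ∠KFT = 76°  [linear pair at F on KC]
2. ∠FKT = 47°  [△KTF]
3. ∠CKG = 47°  [T on KG, F on KC]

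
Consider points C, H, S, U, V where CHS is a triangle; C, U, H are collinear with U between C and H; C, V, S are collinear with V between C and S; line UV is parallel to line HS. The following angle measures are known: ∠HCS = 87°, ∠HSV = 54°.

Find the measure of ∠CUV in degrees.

1. ∠CSH = 54°  [V on ray SC]
2. ∠CHS = 39°  [△CHS]
3. ∠CUV = 39°  [UV∥HS, corresponding at U]

∠CUV = 39°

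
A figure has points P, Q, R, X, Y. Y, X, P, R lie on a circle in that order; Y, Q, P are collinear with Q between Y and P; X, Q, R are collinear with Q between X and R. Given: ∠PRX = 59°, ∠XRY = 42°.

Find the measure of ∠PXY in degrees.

∠PXY = 79°

1. ∠PYX = 59°  [same arc XP]
2. ∠XPY = 42°  [same arc YX]
3. ∠PXY = 79°  [△YXP]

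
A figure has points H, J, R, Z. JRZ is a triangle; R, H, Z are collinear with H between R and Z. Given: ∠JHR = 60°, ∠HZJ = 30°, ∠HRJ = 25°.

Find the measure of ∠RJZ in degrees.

∠RJZ = 125°

1. ∠JZR = 30°  [H on ray ZR]
2. ∠JRZ = 25°  [H on ray RZ]
3. ∠RJZ = 125°  [△JRZ]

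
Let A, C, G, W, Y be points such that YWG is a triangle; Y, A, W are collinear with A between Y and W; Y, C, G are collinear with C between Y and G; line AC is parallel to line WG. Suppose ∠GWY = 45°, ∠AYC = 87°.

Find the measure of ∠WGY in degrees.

1. ∠CAY = 45°  [AC∥WG, corresponding at A]
2. ∠ACY = 48°  [△YAC]
3. ∠WGY = 48°  [AC∥WG, corresponding at C]

∠WGY = 48°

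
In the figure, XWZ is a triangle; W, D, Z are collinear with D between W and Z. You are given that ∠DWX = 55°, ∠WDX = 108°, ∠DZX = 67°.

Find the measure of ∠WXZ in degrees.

∠WXZ = 58°

1. ∠XWZ = 55°  [D on ray WZ]
2. ∠WZX = 67°  [D on ray ZW]
3. ∠WXZ = 58°  [△XWZ]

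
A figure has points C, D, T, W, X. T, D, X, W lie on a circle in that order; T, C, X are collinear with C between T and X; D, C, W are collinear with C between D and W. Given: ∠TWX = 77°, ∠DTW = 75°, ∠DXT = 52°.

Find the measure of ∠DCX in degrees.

1. ∠TDX = 103°  [cyclic TDXW, opposite ∠D+∠W]
2. ∠DWT = 52°  [same arc TD]
3. ∠DTX = 25°  [△TDX]
4. ∠TDW = 53°  [△TDW]
5. ∠DCT = 102°  [△TCD]
6. ∠DCX = 78°  [linear pair at C on TX]

∠DCX = 78°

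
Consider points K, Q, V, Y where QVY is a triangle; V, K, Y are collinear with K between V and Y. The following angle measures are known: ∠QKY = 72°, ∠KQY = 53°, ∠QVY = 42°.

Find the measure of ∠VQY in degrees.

1. ∠KYQ = 55°  [△QKY]
2. ∠QYV = 55°  [K on ray YV]
3. ∠VQY = 83°  [△QVY]

∠VQY = 83°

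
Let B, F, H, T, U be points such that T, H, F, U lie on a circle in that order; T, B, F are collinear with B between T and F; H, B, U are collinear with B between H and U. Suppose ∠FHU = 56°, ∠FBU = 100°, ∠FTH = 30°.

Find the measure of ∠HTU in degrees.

∠HTU = 86°

1. ∠FTU = 56°  [same arc FU]
2. ∠HBT = 100°  [vertical angles at B]
3. ∠TBU = 80°  [linear pair at B on TF]
4. ∠THU = 50°  [△TBH]
5. ∠HUT = 44°  [△TBU]
6. ∠HTU = 86°  [△THU]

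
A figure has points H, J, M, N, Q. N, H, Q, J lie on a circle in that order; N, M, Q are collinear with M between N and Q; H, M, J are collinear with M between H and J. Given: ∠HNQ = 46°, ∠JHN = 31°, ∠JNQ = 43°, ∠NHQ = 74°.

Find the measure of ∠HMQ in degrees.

∠HMQ = 77°

1. ∠HQN = 60°  [△NHQ]
2. ∠JHQ = 43°  [same arc QJ]
3. ∠HMQ = 77°  [△HMQ]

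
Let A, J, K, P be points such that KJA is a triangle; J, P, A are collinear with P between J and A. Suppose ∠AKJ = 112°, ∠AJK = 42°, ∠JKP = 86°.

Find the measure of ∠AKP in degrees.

1. ∠JAK = 26°  [△KJA]
2. ∠KJP = 42°  [P on ray JA]
3. ∠JPK = 52°  [△KJP]
4. ∠KAP = 26°  [P on ray AJ]
5. ∠APK = 128°  [linear pair at P on JA]
6. ∠AKP = 26°  [△KPA]

∠AKP = 26°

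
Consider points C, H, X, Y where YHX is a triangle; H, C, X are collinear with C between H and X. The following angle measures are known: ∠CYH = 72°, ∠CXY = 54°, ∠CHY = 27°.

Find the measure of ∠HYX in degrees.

1. ∠HXY = 54°  [C on ray XH]
2. ∠XHY = 27°  [C on ray HX]
3. ∠HYX = 99°  [△YHX]

∠HYX = 99°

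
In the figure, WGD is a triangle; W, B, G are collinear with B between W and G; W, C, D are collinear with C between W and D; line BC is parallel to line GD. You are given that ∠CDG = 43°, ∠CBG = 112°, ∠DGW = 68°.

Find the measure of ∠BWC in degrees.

1. ∠GDW = 43°  [C on ray DW]
2. ∠CBW = 68°  [linear pair at B on WG]
3. ∠BCW = 43°  [BC∥GD, corresponding at C]
4. ∠BWC = 69°  [△WBC]

∠BWC = 69°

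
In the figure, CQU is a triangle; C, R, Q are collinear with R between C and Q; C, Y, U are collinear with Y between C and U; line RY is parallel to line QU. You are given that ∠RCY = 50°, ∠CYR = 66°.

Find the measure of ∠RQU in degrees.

∠RQU = 64°

1. ∠CRY = 64°  [△CRY]
2. ∠QRY = 116°  [linear pair at R on CQ]
3. ∠RQU = 64°  [RY∥QU, co-interior at Q–R]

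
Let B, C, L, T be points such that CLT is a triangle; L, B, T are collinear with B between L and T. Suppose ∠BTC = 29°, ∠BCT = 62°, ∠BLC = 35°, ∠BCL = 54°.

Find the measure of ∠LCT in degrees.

1. ∠CTL = 29°  [B on ray TL]
2. ∠CLT = 35°  [B on ray LT]
3. ∠LCT = 116°  [△CLT]

∠LCT = 116°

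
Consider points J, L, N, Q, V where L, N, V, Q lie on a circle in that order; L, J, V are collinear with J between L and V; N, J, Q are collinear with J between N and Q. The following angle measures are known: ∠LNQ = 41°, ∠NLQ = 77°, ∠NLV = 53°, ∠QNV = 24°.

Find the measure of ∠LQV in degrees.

1. ∠LVQ = 41°  [same arc LQ]
2. ∠QLV = 24°  [same arc VQ]
3. ∠LQV = 115°  [△LVQ]

∠LQV = 115°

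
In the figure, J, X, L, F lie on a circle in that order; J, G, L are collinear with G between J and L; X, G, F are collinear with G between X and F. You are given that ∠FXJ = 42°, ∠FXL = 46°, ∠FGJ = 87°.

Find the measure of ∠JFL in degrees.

∠JFL = 92°

1. ∠FLJ = 42°  [same arc JF]
2. ∠FJL = 46°  [same arc LF]
3. ∠JFL = 92°  [△JLF]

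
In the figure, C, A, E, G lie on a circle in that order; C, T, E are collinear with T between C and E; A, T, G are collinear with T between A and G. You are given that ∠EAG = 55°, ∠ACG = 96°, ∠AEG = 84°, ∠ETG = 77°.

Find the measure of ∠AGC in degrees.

1. ∠ECG = 55°  [same arc EG]
2. ∠CTG = 103°  [linear pair at T on CE]
3. ∠AGC = 22°  [△CTG]

∠AGC = 22°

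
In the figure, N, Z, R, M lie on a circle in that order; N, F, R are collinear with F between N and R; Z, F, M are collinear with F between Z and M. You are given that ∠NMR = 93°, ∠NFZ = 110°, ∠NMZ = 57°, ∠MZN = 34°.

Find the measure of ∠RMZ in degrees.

1. ∠MFR = 110°  [vertical angles at F]
2. ∠MRN = 34°  [same arc NM]
3. ∠RMZ = 36°  [△RFM]

∠RMZ = 36°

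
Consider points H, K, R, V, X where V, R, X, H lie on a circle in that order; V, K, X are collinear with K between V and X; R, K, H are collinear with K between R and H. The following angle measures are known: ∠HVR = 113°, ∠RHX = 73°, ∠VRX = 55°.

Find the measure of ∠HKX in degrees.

1. ∠HXR = 67°  [cyclic VRXH, opposite ∠V+∠X]
2. ∠HRX = 40°  [△RXH]
3. ∠VHX = 125°  [cyclic VRXH, opposite ∠R+∠H]
4. ∠HVX = 40°  [same arc XH]
5. ∠HXV = 15°  [△VXH]
6. ∠HKX = 92°  [△XKH]

∠HKX = 92°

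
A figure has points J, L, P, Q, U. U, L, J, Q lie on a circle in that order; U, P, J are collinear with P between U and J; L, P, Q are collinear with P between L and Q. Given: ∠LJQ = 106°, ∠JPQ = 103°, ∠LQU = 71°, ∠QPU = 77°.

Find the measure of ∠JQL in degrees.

∠JQL = 42°

1. ∠LUQ = 74°  [cyclic ULJQ, opposite ∠U+∠J]
2. ∠LPU = 103°  [vertical angles at P]
3. ∠QLU = 35°  [△ULQ]
4. ∠JUL = 42°  [△UPL]
5. ∠JQL = 42°  [same arc LJ]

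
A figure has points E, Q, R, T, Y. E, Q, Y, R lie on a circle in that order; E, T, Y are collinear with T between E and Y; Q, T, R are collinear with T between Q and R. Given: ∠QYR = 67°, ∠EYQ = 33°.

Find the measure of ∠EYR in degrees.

1. ∠QER = 113°  [cyclic EQYR, opposite ∠E+∠Y]
2. ∠ERQ = 33°  [same arc EQ]
3. ∠EQR = 34°  [△EQR]
4. ∠EYR = 34°  [same arc ER]

∠EYR = 34°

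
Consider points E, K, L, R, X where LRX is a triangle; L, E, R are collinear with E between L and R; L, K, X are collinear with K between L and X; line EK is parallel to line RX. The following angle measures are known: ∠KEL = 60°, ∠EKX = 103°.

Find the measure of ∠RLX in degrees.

∠RLX = 43°

1. ∠EKL = 77°  [linear pair at K on LX]
2. ∠ELK = 43°  [△LEK]
3. ∠RLX = 43°  [E on LR, K on LX]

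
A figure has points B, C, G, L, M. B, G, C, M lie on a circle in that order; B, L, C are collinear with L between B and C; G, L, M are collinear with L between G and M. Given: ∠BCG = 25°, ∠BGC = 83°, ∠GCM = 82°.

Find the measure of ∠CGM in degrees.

1. ∠CBG = 72°  [△BGC]
2. ∠CMG = 72°  [same arc GC]
3. ∠CGM = 26°  [△GCM]

∠CGM = 26°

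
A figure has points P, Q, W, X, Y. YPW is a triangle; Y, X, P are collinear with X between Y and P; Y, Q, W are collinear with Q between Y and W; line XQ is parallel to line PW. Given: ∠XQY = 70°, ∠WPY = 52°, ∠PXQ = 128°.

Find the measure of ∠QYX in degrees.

1. ∠PWY = 70°  [XQ∥PW, corresponding at Q]
2. ∠PYW = 58°  [△YPW]
3. ∠QYX = 58°  [X on YP, Q on YW]

∠QYX = 58°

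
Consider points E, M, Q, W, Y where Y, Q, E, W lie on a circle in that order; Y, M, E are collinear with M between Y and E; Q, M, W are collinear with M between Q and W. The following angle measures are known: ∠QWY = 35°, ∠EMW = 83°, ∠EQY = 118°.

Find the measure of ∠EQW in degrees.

∠EQW = 48°

1. ∠QEY = 35°  [same arc YQ]
2. ∠QMY = 83°  [vertical angles at M]
3. ∠EMQ = 97°  [linear pair at M on YE]
4. ∠EQW = 48°  [△QME]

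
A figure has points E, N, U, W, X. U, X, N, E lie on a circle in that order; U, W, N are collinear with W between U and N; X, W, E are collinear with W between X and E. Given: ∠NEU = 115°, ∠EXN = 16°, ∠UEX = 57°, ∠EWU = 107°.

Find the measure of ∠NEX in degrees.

1. ∠EUN = 16°  [same arc NE]
2. ∠EWN = 73°  [linear pair at W on UN]
3. ∠ENU = 49°  [△UNE]
4. ∠NEX = 58°  [△NWE]

∠NEX = 58°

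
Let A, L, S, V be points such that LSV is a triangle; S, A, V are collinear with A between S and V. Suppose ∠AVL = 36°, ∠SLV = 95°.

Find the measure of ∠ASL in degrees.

1. ∠LVS = 36°  [A on ray VS]
2. ∠LSV = 49°  [△LSV]
3. ∠ASL = 49°  [A on ray SV]

∠ASL = 49°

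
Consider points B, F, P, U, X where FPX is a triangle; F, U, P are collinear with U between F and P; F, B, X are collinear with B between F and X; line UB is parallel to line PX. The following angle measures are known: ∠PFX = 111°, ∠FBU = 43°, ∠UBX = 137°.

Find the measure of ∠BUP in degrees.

∠BUP = 154°

1. ∠BFU = 111°  [U on FP, B on FX]
2. ∠BUF = 26°  [△FUB]
3. ∠BUP = 154°  [linear pair at U on FP]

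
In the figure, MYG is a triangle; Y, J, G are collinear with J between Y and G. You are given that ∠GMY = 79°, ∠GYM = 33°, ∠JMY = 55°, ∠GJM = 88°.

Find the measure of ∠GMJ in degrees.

1. ∠MGY = 68°  [△MYG]
2. ∠JGM = 68°  [J on ray GY]
3. ∠GMJ = 24°  [△MJG]

∠GMJ = 24°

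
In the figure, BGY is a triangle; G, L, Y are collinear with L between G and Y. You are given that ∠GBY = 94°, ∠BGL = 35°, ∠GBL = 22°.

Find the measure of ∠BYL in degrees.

1. ∠BGY = 35°  [L on ray GY]
2. ∠BYG = 51°  [△BGY]
3. ∠BYL = 51°  [L on ray YG]

∠BYL = 51°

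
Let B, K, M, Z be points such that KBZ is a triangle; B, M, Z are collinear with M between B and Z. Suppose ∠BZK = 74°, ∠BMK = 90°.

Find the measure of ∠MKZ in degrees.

1. ∠KZM = 74°  [M on ray ZB]
2. ∠KMZ = 90°  [linear pair at M on BZ]
3. ∠MKZ = 16°  [△KMZ]

∠MKZ = 16°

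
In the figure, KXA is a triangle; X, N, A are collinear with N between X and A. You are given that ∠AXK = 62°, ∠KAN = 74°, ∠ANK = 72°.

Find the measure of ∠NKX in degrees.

1. ∠KXN = 62°  [N on ray XA]
2. ∠KNX = 108°  [linear pair at N on XA]
3. ∠NKX = 10°  [△KXN]

∠NKX = 10°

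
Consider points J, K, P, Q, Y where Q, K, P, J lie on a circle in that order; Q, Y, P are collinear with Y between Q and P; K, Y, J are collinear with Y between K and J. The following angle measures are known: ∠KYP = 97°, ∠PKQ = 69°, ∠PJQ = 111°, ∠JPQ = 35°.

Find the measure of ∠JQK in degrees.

1. ∠JYQ = 97°  [vertical angles at Y]
2. ∠JQP = 34°  [△QPJ]
3. ∠JKQ = 35°  [same arc QJ]
4. ∠KJQ = 49°  [△QYJ]
5. ∠JQK = 96°  [△QKJ]

∠JQK = 96°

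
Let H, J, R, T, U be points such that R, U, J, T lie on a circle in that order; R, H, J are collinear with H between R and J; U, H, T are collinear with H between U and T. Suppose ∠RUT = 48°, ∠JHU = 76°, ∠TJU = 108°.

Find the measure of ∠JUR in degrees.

∠JUR = 92°

1. ∠RHU = 104°  [linear pair at H on RJ]
2. ∠TRU = 72°  [cyclic RUJT, opposite ∠R+∠J]
3. ∠JRU = 28°  [△RHU]
4. ∠RTU = 60°  [△RUT]
5. ∠RJU = 60°  [same arc RU]
6. ∠JUR = 92°  [△RUJ]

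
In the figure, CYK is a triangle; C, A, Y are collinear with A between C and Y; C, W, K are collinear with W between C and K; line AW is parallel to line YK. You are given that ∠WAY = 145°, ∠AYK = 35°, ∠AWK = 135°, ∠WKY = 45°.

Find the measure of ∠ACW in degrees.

1. ∠CAW = 35°  [linear pair at A on CY]
2. ∠AWC = 45°  [linear pair at W on CK]
3. ∠ACW = 100°  [△CAW]

∠ACW = 100°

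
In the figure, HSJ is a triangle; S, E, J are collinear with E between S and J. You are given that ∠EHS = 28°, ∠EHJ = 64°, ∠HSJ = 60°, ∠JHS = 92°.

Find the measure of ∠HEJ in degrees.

∠HEJ = 88°

1. ∠HJS = 28°  [△HSJ]
2. ∠EJH = 28°  [E on ray JS]
3. ∠HEJ = 88°  [△HEJ]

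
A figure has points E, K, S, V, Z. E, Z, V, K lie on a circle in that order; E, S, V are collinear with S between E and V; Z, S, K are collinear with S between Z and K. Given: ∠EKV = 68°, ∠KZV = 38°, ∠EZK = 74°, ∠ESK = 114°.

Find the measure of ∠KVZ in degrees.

1. ∠EVK = 74°  [same arc EK]
2. ∠KSV = 66°  [linear pair at S on EV]
3. ∠VKZ = 40°  [△VSK]
4. ∠KVZ = 102°  [△ZVK]

∠KVZ = 102°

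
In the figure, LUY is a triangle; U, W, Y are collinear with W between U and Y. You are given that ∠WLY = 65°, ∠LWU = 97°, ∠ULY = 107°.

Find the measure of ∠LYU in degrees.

1. ∠LWY = 83°  [linear pair at W on UY]
2. ∠LYW = 32°  [△LWY]
3. ∠LYU = 32°  [W on ray YU]

∠LYU = 32°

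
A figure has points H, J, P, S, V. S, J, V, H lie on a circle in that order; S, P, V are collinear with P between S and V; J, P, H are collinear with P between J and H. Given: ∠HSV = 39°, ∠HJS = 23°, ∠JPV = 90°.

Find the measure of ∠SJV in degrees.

1. ∠HJV = 39°  [same arc VH]
2. ∠JPS = 90°  [linear pair at P on SV]
3. ∠JVS = 51°  [△JPV]
4. ∠JSV = 67°  [△SPJ]
5. ∠SJV = 62°  [△SJV]

∠SJV = 62°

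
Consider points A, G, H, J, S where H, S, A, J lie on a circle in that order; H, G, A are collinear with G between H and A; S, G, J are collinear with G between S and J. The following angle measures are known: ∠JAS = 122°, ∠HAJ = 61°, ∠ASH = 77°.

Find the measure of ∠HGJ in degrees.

∠HGJ = 103°

1. ∠JHS = 58°  [cyclic HSAJ, opposite ∠H+∠A]
2. ∠HSJ = 61°  [same arc HJ]
3. ∠AJH = 103°  [cyclic HSAJ, opposite ∠S+∠J]
4. ∠HJS = 61°  [△HSJ]
5. ∠AHJ = 16°  [△HAJ]
6. ∠HGJ = 103°  [△HGJ]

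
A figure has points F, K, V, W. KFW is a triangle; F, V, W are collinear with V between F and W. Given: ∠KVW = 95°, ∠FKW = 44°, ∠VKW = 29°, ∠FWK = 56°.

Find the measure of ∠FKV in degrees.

1. ∠FVK = 85°  [linear pair at V on FW]
2. ∠KFW = 80°  [△KFW]
3. ∠KFV = 80°  [V on ray FW]
4. ∠FKV = 15°  [△KFV]

∠FKV = 15°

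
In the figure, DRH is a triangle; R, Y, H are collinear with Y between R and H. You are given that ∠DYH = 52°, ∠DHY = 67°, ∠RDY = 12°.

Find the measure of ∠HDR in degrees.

1. ∠DYR = 128°  [linear pair at Y on RH]
2. ∠DHR = 67°  [Y on ray HR]
3. ∠DRY = 40°  [△DRY]
4. ∠DRH = 40°  [Y on ray RH]
5. ∠HDR = 73°  [△DRH]

∠HDR = 73°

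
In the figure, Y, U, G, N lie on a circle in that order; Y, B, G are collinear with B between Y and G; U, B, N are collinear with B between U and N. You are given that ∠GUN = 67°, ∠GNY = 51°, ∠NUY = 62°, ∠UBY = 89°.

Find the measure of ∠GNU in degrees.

1. ∠GYN = 67°  [same arc GN]
2. ∠NGY = 62°  [△YGN]
3. ∠GBN = 89°  [vertical angles at B]
4. ∠GNU = 29°  [△GBN]

∠GNU = 29°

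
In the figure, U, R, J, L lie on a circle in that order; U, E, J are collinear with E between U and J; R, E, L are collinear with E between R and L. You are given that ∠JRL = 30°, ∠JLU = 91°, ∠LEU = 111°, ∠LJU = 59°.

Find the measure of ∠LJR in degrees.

1. ∠JEL = 69°  [linear pair at E on UJ]
2. ∠JLR = 52°  [△JEL]
3. ∠LJR = 98°  [△RJL]

∠LJR = 98°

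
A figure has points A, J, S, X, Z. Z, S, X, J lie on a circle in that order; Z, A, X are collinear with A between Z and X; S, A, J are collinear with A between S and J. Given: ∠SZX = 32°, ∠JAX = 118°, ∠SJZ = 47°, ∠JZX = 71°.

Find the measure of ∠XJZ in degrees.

1. ∠SJX = 32°  [same arc SX]
2. ∠JXZ = 30°  [△XAJ]
3. ∠XJZ = 79°  [△ZXJ]

∠XJZ = 79°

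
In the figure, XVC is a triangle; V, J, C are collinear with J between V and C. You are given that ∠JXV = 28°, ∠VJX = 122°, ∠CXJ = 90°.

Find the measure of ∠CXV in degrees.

∠CXV = 118°

1. ∠JVX = 30°  [△XVJ]
2. ∠CJX = 58°  [linear pair at J on VC]
3. ∠JCX = 32°  [△XJC]
4. ∠CVX = 30°  [J on ray VC]
5. ∠VCX = 32°  [J on ray CV]
6. ∠CXV = 118°  [△XVC]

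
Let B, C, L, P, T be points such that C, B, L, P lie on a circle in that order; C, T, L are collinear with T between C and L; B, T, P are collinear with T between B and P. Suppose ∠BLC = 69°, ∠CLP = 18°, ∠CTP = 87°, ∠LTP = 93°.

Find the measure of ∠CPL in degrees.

1. ∠BPC = 69°  [same arc CB]
2. ∠LCP = 24°  [△CTP]
3. ∠CPL = 138°  [△CLP]

∠CPL = 138°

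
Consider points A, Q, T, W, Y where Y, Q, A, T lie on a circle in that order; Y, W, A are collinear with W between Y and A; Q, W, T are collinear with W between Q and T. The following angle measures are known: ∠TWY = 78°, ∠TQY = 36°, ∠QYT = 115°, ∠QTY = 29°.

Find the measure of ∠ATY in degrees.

∠ATY = 71°

1. ∠AYT = 73°  [△YWT]
2. ∠TAY = 36°  [same arc YT]
3. ∠ATY = 71°  [△YAT]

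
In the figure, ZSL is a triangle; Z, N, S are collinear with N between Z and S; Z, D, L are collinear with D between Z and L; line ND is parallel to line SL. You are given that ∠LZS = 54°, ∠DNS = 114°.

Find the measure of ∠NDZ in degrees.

1. ∠DZN = 54°  [N on ZS, D on ZL]
2. ∠DNZ = 66°  [linear pair at N on ZS]
3. ∠NDZ = 60°  [△ZND]

∠NDZ = 60°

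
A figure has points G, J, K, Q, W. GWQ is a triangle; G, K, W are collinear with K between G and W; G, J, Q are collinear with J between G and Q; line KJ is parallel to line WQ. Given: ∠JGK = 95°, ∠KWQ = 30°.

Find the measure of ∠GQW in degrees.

1. ∠QGW = 95°  [K on GW, J on GQ]
2. ∠GWQ = 30°  [K on ray WG]
3. ∠GQW = 55°  [△GWQ]

∠GQW = 55°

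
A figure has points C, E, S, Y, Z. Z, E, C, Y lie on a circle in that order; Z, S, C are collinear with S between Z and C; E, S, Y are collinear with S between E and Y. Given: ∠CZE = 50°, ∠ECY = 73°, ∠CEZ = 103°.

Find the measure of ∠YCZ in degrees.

1. ∠CYE = 50°  [same arc EC]
2. ∠CEY = 57°  [△ECY]
3. ∠CYZ = 77°  [cyclic ZECY, opposite ∠E+∠Y]
4. ∠CZY = 57°  [same arc CY]
5. ∠YCZ = 46°  [△ZCY]

∠YCZ = 46°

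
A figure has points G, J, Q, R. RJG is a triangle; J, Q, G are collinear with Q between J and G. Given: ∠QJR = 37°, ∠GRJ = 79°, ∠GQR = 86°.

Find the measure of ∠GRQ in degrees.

∠GRQ = 30°

1. ∠GJR = 37°  [Q on ray JG]
2. ∠JGR = 64°  [△RJG]
3. ∠QGR = 64°  [Q on ray GJ]
4. ∠GRQ = 30°  [△RQG]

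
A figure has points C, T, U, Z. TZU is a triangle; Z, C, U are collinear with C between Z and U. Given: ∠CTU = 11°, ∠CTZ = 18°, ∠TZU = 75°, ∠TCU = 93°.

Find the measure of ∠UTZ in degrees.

∠UTZ = 29°

1. ∠CUT = 76°  [△TCU]
2. ∠TUZ = 76°  [C on ray UZ]
3. ∠UTZ = 29°  [△TZU]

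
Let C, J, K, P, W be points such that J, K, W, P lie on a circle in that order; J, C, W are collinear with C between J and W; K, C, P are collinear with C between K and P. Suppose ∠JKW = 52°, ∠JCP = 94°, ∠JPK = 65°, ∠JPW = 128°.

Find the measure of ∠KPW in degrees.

1. ∠PCW = 86°  [linear pair at C on JW]
2. ∠PJW = 21°  [△JCP]
3. ∠JWP = 31°  [△JWP]
4. ∠KPW = 63°  [△WCP]

∠KPW = 63°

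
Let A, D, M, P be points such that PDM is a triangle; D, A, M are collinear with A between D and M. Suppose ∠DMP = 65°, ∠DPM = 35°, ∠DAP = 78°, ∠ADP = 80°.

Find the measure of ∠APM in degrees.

∠APM = 13°

1. ∠AMP = 65°  [A on ray MD]
2. ∠MAP = 102°  [linear pair at A on DM]
3. ∠APM = 13°  [△PAM]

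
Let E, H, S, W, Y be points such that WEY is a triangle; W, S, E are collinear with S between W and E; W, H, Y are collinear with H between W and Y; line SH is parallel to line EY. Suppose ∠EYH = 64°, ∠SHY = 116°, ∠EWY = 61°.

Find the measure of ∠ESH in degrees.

1. ∠SHW = 64°  [linear pair at H on WY]
2. ∠HWS = 61°  [S on WE, H on WY]
3. ∠HSW = 55°  [△WSH]
4. ∠ESH = 125°  [linear pair at S on WE]

∠ESH = 125°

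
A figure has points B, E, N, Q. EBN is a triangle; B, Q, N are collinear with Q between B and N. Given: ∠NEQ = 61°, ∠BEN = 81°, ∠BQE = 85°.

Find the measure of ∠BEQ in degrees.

1. ∠EQN = 95°  [linear pair at Q on BN]
2. ∠ENQ = 24°  [△EQN]
3. ∠BNE = 24°  [Q on ray NB]
4. ∠EBN = 75°  [△EBN]
5. ∠EBQ = 75°  [Q on ray BN]
6. ∠BEQ = 20°  [△EBQ]

∠BEQ = 20°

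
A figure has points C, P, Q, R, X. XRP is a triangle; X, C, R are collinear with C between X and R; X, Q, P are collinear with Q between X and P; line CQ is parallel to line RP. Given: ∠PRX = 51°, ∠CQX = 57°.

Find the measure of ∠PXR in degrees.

∠PXR = 72°

1. ∠QCX = 51°  [CQ∥RP, corresponding at C]
2. ∠CXQ = 72°  [△XCQ]
3. ∠PXR = 72°  [C on XR, Q on XP]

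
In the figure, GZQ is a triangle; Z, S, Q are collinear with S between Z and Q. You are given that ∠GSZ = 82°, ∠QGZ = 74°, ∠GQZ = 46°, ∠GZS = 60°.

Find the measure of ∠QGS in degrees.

∠QGS = 36°

1. ∠GSQ = 98°  [linear pair at S on ZQ]
2. ∠GQS = 46°  [S on ray QZ]
3. ∠QGS = 36°  [△GSQ]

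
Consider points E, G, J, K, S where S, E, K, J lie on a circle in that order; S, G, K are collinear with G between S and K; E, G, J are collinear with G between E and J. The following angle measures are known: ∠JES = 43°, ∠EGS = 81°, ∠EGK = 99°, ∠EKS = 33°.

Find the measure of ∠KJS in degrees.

∠KJS = 89°

1. ∠ESK = 56°  [△SGE]
2. ∠KES = 91°  [△SEK]
3. ∠KJS = 89°  [cyclic SEKJ, opposite ∠E+∠J]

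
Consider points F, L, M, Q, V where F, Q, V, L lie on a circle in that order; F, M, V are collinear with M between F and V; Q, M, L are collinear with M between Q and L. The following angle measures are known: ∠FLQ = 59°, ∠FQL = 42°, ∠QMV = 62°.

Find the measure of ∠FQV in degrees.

∠FQV = 101°

1. ∠FVQ = 59°  [same arc FQ]
2. ∠FMQ = 118°  [linear pair at M on FV]
3. ∠QFV = 20°  [△FMQ]
4. ∠FQV = 101°  [△FQV]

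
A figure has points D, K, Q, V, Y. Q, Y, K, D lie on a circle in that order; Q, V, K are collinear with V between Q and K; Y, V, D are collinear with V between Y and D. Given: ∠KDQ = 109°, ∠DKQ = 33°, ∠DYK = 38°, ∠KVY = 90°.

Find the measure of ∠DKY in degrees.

1. ∠DQK = 38°  [△QKD]
2. ∠DYQ = 33°  [same arc QD]
3. ∠DVQ = 90°  [vertical angles at V]
4. ∠QDY = 52°  [△QVD]
5. ∠DQY = 95°  [△QYD]
6. ∠DKY = 85°  [cyclic QYKD, opposite ∠Q+∠K]

∠DKY = 85°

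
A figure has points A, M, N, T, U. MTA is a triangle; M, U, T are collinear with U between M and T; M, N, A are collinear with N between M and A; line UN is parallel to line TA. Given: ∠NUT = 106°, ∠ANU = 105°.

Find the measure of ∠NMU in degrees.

∠NMU = 31°

1. ∠MUN = 74°  [linear pair at U on MT]
2. ∠MNU = 75°  [linear pair at N on MA]
3. ∠NMU = 31°  [△MUN]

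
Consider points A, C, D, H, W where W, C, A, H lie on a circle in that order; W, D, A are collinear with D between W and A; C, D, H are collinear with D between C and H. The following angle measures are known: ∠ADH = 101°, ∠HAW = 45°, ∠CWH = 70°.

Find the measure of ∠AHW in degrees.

∠AHW = 99°

1. ∠HDW = 79°  [linear pair at D on WA]
2. ∠HCW = 45°  [same arc WH]
3. ∠CHW = 65°  [△WCH]
4. ∠AWH = 36°  [△WDH]
5. ∠AHW = 99°  [△WAH]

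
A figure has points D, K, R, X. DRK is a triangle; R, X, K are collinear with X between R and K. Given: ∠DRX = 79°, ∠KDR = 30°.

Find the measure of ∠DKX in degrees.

∠DKX = 71°

1. ∠DRK = 79°  [X on ray RK]
2. ∠DKR = 71°  [△DRK]
3. ∠DKX = 71°  [X on ray KR]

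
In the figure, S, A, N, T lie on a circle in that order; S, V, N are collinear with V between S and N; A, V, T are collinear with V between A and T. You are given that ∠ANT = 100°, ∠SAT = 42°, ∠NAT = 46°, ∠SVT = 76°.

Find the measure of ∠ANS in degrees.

∠ANS = 58°

1. ∠AST = 80°  [cyclic SANT, opposite ∠S+∠N]
2. ∠ATS = 58°  [△SAT]
3. ∠ANS = 58°  [same arc SA]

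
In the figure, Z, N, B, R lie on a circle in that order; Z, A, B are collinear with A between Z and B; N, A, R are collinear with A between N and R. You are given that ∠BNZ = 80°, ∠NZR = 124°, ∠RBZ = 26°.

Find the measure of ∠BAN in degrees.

1. ∠BRZ = 100°  [cyclic ZNBR, opposite ∠N+∠R]
2. ∠RNZ = 26°  [same arc ZR]
3. ∠BZR = 54°  [△ZBR]
4. ∠NRZ = 30°  [△ZNR]
5. ∠BNR = 54°  [same arc BR]
6. ∠NBZ = 30°  [same arc ZN]
7. ∠BAN = 96°  [△NAB]

∠BAN = 96°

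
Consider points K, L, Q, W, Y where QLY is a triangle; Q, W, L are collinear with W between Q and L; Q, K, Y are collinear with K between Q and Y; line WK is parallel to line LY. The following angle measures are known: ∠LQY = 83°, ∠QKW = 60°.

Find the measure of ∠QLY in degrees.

∠QLY = 37°

1. ∠KQW = 83°  [W on QL, K on QY]
2. ∠KWQ = 37°  [△QWK]
3. ∠QLY = 37°  [WK∥LY, corresponding at W]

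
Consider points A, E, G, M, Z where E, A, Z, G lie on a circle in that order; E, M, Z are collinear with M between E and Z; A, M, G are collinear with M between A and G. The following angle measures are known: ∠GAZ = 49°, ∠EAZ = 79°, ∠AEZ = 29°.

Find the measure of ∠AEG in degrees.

∠AEG = 78°

1. ∠GEZ = 49°  [same arc ZG]
2. ∠EGZ = 101°  [cyclic EAZG, opposite ∠A+∠G]
3. ∠AZE = 72°  [△EAZ]
4. ∠EZG = 30°  [△EZG]
5. ∠AGE = 72°  [same arc EA]
6. ∠EAG = 30°  [same arc EG]
7. ∠AEG = 78°  [△EAG]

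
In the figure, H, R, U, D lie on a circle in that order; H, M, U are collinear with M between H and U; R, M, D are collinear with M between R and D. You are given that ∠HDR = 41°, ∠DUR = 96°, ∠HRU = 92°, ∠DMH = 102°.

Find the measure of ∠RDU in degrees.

∠RDU = 47°

1. ∠HUR = 41°  [same arc HR]
2. ∠RHU = 47°  [△HRU]
3. ∠RDU = 47°  [same arc RU]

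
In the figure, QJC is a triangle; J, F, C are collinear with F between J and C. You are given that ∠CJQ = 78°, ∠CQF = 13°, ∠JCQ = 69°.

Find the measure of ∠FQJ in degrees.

∠FQJ = 20°

1. ∠FJQ = 78°  [F on ray JC]
2. ∠FCQ = 69°  [F on ray CJ]
3. ∠CFQ = 98°  [△QFC]
4. ∠JFQ = 82°  [linear pair at F on JC]
5. ∠FQJ = 20°  [△QJF]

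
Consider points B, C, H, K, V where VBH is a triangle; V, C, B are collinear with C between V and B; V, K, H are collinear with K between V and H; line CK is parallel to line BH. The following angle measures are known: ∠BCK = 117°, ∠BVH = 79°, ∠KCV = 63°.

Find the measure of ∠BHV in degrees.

∠BHV = 38°

1. ∠CVK = 79°  [C on VB, K on VH]
2. ∠CKV = 38°  [△VCK]
3. ∠BHV = 38°  [CK∥BH, corresponding at K]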